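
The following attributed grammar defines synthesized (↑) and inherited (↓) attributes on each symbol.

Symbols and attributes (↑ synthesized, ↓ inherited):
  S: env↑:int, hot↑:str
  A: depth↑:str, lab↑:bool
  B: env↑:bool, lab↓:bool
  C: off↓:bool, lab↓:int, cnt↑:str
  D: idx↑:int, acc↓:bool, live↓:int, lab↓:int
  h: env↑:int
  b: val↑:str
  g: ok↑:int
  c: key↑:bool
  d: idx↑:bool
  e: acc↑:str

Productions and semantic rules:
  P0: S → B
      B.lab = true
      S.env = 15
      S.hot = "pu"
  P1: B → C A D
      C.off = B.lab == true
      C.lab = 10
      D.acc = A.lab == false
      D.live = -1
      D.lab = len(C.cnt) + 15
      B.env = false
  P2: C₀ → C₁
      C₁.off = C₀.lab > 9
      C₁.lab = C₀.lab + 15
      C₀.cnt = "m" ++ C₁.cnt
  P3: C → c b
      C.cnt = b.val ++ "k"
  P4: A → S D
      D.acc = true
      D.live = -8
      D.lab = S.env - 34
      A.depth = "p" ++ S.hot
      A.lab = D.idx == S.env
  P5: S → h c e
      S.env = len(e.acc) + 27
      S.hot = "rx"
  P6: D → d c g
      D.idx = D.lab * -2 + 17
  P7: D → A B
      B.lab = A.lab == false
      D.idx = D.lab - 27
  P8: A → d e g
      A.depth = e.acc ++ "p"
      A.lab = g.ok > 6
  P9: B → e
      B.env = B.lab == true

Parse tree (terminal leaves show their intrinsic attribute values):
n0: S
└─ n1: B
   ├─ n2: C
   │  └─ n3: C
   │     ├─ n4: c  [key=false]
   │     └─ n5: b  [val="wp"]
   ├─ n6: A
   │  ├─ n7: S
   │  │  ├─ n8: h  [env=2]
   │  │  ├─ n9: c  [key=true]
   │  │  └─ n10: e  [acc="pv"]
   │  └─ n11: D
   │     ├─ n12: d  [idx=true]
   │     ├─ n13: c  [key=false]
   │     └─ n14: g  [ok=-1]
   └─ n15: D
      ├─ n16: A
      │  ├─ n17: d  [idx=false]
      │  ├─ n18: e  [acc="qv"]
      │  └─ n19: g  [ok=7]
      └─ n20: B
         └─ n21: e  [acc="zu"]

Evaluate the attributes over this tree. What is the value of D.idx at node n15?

1. n1.lab = true  [true]
2. n2.off = true  [B.lab == true]
3. n2.lab = 10  [10]
4. n3.off = true  [C₀.lab > 9]
5. n3.lab = 25  [C₀.lab + 15]
6. n4.key = false  [terminal]
7. n5.val = "wp"  [terminal]
8. n3.cnt = "wpk"  [b.val ++ "k"]
9. n2.cnt = "mwpk"  ["m" ++ C₁.cnt]
10. n8.env = 2  [terminal]
11. n9.key = true  [terminal]
12. n10.acc = "pv"  [terminal]
13. n7.env = 29  [len(e.acc) + 27]
14. n7.hot = "rx"  ["rx"]
15. n11.acc = true  [true]
16. n11.live = -8  [-8]
17. n11.lab = -5  [S.env - 34]
18. n12.idx = true  [terminal]
19. n13.key = false  [terminal]
20. n14.ok = -1  [terminal]
21. n11.idx = 27  [D.lab * -2 + 17]
22. n6.depth = "prx"  ["p" ++ S.hot]
23. n6.lab = false  [D.idx == S.env]
24. n15.acc = true  [A.lab == false]
25. n15.live = -1  [-1]
26. n15.lab = 19  [len(C.cnt) + 15]
27. n17.idx = false  [terminal]
28. n18.acc = "qv"  [terminal]
29. n19.ok = 7  [terminal]
30. n16.depth = "qvp"  [e.acc ++ "p"]
31. n16.lab = true  [g.ok > 6]
32. n20.lab = false  [A.lab == false]
33. n21.acc = "zu"  [terminal]
34. n20.env = false  [B.lab == true]
35. n15.idx = -8  [D.lab - 27]
36. n1.env = false  [false]
37. n0.env = 15  [15]
38. n0.hot = "pu"  ["pu"]

-8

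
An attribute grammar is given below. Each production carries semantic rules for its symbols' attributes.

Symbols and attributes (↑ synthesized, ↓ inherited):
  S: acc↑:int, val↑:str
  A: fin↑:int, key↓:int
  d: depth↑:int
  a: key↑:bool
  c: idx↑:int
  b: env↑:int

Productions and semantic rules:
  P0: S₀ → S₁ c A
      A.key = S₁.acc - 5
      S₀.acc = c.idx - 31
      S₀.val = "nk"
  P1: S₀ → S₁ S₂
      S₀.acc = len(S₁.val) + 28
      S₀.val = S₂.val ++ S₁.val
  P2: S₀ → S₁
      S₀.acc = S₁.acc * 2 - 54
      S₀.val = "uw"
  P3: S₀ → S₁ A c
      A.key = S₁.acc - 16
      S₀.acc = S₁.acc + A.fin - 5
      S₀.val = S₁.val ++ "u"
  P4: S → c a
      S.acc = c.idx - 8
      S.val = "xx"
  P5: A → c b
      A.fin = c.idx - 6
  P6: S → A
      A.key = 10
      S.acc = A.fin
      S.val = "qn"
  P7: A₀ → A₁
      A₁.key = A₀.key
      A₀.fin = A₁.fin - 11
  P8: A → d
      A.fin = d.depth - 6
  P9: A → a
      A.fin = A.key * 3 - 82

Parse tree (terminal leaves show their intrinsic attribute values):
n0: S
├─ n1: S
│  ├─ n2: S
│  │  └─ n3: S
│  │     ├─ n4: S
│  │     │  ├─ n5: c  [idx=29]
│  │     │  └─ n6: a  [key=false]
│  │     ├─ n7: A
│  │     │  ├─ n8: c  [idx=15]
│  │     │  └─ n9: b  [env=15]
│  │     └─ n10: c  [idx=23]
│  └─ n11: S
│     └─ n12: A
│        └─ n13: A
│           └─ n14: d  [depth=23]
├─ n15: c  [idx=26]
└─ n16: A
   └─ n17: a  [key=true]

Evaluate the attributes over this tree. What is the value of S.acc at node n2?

1. n5.idx = 29  [terminal]
2. n6.key = false  [terminal]
3. n4.acc = 21  [c.idx - 8]
4. n4.val = "xx"  ["xx"]
5. n7.key = 5  [S₁.acc - 16]
6. n8.idx = 15  [terminal]
7. n9.env = 15  [terminal]
8. n7.fin = 9  [c.idx - 6]
9. n10.idx = 23  [terminal]
10. n3.acc = 25  [S₁.acc + A.fin - 5]
11. n3.val = "xxu"  [S₁.val ++ "u"]
12. n2.acc = -4  [S₁.acc * 2 - 54]
13. n2.val = "uw"  ["uw"]
14. n12.key = 10  [10]
15. n13.key = 10  [A₀.key]
16. n14.depth = 23  [terminal]
17. n13.fin = 17  [d.depth - 6]
18. n12.fin = 6  [A₁.fin - 11]
19. n11.acc = 6  [A.fin]
20. n11.val = "qn"  ["qn"]
21. n1.acc = 30  [len(S₁.val) + 28]
22. n1.val = "qnuw"  [S₂.val ++ S₁.val]
23. n15.idx = 26  [terminal]
24. n16.key = 25  [S₁.acc - 5]
25. n17.key = true  [terminal]
26. n16.fin = -7  [A.key * 3 - 82]
27. n0.acc = -5  [c.idx - 31]
28. n0.val = "nk"  ["nk"]

-4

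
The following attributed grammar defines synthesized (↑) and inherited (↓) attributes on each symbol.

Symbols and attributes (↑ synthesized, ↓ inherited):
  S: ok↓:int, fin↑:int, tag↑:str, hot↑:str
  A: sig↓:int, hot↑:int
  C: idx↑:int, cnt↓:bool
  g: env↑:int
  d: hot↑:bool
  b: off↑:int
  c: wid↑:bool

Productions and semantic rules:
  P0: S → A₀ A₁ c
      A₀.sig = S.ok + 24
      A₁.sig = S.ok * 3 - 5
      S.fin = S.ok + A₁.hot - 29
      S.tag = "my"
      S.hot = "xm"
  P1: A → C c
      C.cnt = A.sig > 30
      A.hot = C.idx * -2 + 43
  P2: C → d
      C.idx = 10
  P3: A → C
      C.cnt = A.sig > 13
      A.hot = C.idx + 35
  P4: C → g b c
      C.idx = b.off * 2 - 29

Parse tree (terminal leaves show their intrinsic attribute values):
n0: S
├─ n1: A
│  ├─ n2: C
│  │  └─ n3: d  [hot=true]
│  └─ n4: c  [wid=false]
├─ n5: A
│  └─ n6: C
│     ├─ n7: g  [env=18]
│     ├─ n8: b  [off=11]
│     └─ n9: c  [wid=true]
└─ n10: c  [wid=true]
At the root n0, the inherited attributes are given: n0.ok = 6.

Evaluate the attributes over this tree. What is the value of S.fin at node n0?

5

1. n0.ok = 6  [given at root]
2. n1.sig = 30  [S.ok + 24]
3. n2.cnt = false  [A.sig > 30]
4. n3.hot = true  [terminal]
5. n2.idx = 10  [10]
6. n4.wid = false  [terminal]
7. n1.hot = 23  [C.idx * -2 + 43]
8. n5.sig = 13  [S.ok * 3 - 5]
9. n6.cnt = false  [A.sig > 13]
10. n7.env = 18  [terminal]
11. n8.off = 11  [terminal]
12. n9.wid = true  [terminal]
13. n6.idx = -7  [b.off * 2 - 29]
14. n5.hot = 28  [C.idx + 35]
15. n10.wid = true  [terminal]
16. n0.fin = 5  [S.ok + A₁.hot - 29]
17. n0.tag = "my"  ["my"]
18. n0.hot = "xm"  ["xm"]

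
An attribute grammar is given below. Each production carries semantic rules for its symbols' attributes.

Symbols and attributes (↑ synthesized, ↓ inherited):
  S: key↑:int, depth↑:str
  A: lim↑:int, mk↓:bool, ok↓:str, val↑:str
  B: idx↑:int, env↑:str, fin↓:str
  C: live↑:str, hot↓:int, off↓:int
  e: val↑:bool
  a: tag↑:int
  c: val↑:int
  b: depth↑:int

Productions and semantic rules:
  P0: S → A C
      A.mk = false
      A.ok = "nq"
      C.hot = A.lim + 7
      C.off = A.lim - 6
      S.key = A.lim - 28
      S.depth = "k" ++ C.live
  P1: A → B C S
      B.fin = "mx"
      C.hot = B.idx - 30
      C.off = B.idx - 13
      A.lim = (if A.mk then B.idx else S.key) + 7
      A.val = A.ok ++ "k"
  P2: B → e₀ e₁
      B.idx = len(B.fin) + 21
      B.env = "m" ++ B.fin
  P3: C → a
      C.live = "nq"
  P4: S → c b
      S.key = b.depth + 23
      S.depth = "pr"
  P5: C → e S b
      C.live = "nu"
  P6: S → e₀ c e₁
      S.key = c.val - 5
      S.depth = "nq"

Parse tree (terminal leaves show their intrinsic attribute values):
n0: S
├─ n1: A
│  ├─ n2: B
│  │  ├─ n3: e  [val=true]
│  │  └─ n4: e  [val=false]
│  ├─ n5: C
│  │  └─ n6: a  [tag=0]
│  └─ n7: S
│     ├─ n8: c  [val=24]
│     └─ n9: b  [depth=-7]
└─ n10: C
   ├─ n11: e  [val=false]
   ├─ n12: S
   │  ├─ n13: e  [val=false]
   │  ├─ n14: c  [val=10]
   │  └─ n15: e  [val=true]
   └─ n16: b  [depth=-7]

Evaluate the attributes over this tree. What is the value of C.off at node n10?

1. n1.mk = false  [false]
2. n1.ok = "nq"  ["nq"]
3. n2.fin = "mx"  ["mx"]
4. n3.val = true  [terminal]
5. n4.val = false  [terminal]
6. n2.idx = 23  [len(B.fin) + 21]
7. n2.env = "mmx"  ["m" ++ B.fin]
8. n5.hot = -7  [B.idx - 30]
9. n5.off = 10  [B.idx - 13]
10. n6.tag = 0  [terminal]
11. n5.live = "nq"  ["nq"]
12. n8.val = 24  [terminal]
13. n9.depth = -7  [terminal]
14. n7.key = 16  [b.depth + 23]
15. n7.depth = "pr"  ["pr"]
16. n1.lim = 23  [(if A.mk then B.idx else S.key) + 7]
17. n1.val = "nqk"  [A.ok ++ "k"]
18. n10.hot = 30  [A.lim + 7]
19. n10.off = 17  [A.lim - 6]
20. n11.val = false  [terminal]
21. n13.val = false  [terminal]
22. n14.val = 10  [terminal]
23. n15.val = true  [terminal]
24. n12.key = 5  [c.val - 5]
25. n12.depth = "nq"  ["nq"]
26. n16.depth = -7  [terminal]
27. n10.live = "nu"  ["nu"]
28. n0.key = -5  [A.lim - 28]
29. n0.depth = "knu"  ["k" ++ C.live]

17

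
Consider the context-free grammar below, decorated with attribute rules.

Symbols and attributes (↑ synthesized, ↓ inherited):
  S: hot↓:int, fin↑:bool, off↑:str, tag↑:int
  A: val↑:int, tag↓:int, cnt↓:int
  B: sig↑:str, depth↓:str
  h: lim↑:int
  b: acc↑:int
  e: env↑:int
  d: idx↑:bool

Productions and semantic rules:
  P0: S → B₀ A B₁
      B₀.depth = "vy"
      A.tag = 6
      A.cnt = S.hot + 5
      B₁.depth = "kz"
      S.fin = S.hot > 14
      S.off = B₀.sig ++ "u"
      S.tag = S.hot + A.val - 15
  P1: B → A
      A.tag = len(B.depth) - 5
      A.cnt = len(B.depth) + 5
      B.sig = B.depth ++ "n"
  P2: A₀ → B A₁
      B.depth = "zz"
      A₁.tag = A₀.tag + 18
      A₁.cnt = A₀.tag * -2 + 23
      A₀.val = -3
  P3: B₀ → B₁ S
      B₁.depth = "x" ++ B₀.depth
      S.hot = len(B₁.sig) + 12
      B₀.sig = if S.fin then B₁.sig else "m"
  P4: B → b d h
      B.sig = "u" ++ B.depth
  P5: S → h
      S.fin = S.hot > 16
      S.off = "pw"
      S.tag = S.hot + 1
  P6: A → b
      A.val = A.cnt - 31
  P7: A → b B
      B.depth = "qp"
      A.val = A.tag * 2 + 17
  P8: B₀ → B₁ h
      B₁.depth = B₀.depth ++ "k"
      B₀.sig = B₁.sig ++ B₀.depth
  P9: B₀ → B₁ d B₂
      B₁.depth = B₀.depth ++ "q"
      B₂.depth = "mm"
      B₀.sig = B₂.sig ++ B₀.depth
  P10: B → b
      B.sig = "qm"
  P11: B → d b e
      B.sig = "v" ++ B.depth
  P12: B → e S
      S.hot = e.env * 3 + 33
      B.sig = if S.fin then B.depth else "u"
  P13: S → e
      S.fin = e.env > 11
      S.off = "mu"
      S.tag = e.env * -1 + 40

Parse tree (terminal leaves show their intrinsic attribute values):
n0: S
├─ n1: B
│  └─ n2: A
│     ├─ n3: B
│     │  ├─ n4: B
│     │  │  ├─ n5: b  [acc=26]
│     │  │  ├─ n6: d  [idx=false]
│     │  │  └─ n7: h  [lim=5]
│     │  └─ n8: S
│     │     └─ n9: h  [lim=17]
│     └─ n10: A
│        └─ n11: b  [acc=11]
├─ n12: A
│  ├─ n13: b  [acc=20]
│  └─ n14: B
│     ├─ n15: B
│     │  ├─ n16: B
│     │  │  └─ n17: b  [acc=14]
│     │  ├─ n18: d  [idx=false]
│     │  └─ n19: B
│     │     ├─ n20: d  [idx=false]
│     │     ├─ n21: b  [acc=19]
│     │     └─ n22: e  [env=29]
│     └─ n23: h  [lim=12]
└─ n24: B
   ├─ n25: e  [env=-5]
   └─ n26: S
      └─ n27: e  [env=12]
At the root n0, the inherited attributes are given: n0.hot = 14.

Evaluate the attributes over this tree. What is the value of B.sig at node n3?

1. n0.hot = 14  [given at root]
2. n1.depth = "vy"  ["vy"]
3. n2.tag = -3  [len(B.depth) - 5]
4. n2.cnt = 7  [len(B.depth) + 5]
5. n3.depth = "zz"  ["zz"]
6. n4.depth = "xzz"  ["x" ++ B₀.depth]
7. n5.acc = 26  [terminal]
8. n6.idx = false  [terminal]
9. n7.lim = 5  [terminal]
10. n4.sig = "uxzz"  ["u" ++ B.depth]
11. n8.hot = 16  [len(B₁.sig) + 12]
12. n9.lim = 17  [terminal]
13. n8.fin = false  [S.hot > 16]
14. n8.off = "pw"  ["pw"]
15. n8.tag = 17  [S.hot + 1]
16. n3.sig = "m"  [if S.fin then B₁.sig else "m"]
17. n10.tag = 15  [A₀.tag + 18]
18. n10.cnt = 29  [A₀.tag * -2 + 23]
19. n11.acc = 11  [terminal]
20. n10.val = -2  [A.cnt - 31]
21. n2.val = -3  [-3]
22. n1.sig = "vyn"  [B.depth ++ "n"]
23. n12.tag = 6  [6]
24. n12.cnt = 19  [S.hot + 5]
25. n13.acc = 20  [terminal]
26. n14.depth = "qp"  ["qp"]
27. n15.depth = "qpk"  [B₀.depth ++ "k"]
28. n16.depth = "qpkq"  [B₀.depth ++ "q"]
29. n17.acc = 14  [terminal]
30. n16.sig = "qm"  ["qm"]
31. n18.idx = false  [terminal]
32. n19.depth = "mm"  ["mm"]
33. n20.idx = false  [terminal]
34. n21.acc = 19  [terminal]
35. n22.env = 29  [terminal]
36. n19.sig = "vmm"  ["v" ++ B.depth]
37. n15.sig = "vmmqpk"  [B₂.sig ++ B₀.depth]
38. n23.lim = 12  [terminal]
39. n14.sig = "vmmqpkqp"  [B₁.sig ++ B₀.depth]
40. n12.val = 29  [A.tag * 2 + 17]
41. n24.depth = "kz"  ["kz"]
42. n25.env = -5  [terminal]
43. n26.hot = 18  [e.env * 3 + 33]
44. n27.env = 12  [terminal]
45. n26.fin = true  [e.env > 11]
46. n26.off = "mu"  ["mu"]
47. n26.tag = 28  [e.env * -1 + 40]
48. n24.sig = "kz"  [if S.fin then B.depth else "u"]
49. n0.fin = false  [S.hot > 14]
50. n0.off = "vynu"  [B₀.sig ++ "u"]
51. n0.tag = 28  [S.hot + A.val - 15]

"m"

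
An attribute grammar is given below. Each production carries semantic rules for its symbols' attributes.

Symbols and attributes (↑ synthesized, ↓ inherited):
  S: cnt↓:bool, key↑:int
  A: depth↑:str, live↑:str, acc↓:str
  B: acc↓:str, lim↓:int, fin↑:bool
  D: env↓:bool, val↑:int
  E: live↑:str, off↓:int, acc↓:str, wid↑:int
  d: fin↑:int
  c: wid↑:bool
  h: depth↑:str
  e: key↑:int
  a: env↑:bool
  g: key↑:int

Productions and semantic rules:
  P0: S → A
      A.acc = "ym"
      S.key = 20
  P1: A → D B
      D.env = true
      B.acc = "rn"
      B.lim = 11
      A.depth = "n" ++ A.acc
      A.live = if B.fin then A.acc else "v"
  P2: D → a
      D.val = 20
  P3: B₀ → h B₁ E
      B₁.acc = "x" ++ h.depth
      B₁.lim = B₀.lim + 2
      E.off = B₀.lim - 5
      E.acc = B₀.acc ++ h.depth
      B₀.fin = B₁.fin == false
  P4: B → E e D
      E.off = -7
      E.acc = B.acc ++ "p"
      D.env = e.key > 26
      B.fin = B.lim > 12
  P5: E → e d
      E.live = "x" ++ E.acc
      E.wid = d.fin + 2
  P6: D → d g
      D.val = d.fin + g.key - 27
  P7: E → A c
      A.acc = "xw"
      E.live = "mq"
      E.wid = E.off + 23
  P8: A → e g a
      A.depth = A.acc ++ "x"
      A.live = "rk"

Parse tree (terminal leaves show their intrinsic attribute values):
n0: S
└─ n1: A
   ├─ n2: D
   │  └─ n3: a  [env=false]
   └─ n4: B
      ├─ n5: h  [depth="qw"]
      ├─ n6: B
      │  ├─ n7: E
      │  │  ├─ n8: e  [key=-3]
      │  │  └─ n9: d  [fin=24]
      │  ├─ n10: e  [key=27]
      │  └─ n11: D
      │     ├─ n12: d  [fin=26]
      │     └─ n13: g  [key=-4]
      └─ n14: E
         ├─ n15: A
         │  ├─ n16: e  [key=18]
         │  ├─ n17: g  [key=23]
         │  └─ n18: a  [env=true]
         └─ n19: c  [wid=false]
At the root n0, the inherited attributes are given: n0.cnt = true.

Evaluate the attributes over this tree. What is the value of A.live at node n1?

"v"

1. n0.cnt = true  [given at root]
2. n1.acc = "ym"  ["ym"]
3. n2.env = true  [true]
4. n3.env = false  [terminal]
5. n2.val = 20  [20]
6. n4.acc = "rn"  ["rn"]
7. n4.lim = 11  [11]
8. n5.depth = "qw"  [terminal]
9. n6.acc = "xqw"  ["x" ++ h.depth]
10. n6.lim = 13  [B₀.lim + 2]
11. n7.off = -7  [-7]
12. n7.acc = "xqwp"  [B.acc ++ "p"]
13. n8.key = -3  [terminal]
14. n9.fin = 24  [terminal]
15. n7.live = "xxqwp"  ["x" ++ E.acc]
16. n7.wid = 26  [d.fin + 2]
17. n10.key = 27  [terminal]
18. n11.env = true  [e.key > 26]
19. n12.fin = 26  [terminal]
20. n13.key = -4  [terminal]
21. n11.val = -5  [d.fin + g.key - 27]
22. n6.fin = true  [B.lim > 12]
23. n14.off = 6  [B₀.lim - 5]
24. n14.acc = "rnqw"  [B₀.acc ++ h.depth]
25. n15.acc = "xw"  ["xw"]
26. n16.key = 18  [terminal]
27. n17.key = 23  [terminal]
28. n18.env = true  [terminal]
29. n15.depth = "xwx"  [A.acc ++ "x"]
30. n15.live = "rk"  ["rk"]
31. n19.wid = false  [terminal]
32. n14.live = "mq"  ["mq"]
33. n14.wid = 29  [E.off + 23]
34. n4.fin = false  [B₁.fin == false]
35. n1.depth = "nym"  ["n" ++ A.acc]
36. n1.live = "v"  [if B.fin then A.acc else "v"]
37. n0.key = 20  [20]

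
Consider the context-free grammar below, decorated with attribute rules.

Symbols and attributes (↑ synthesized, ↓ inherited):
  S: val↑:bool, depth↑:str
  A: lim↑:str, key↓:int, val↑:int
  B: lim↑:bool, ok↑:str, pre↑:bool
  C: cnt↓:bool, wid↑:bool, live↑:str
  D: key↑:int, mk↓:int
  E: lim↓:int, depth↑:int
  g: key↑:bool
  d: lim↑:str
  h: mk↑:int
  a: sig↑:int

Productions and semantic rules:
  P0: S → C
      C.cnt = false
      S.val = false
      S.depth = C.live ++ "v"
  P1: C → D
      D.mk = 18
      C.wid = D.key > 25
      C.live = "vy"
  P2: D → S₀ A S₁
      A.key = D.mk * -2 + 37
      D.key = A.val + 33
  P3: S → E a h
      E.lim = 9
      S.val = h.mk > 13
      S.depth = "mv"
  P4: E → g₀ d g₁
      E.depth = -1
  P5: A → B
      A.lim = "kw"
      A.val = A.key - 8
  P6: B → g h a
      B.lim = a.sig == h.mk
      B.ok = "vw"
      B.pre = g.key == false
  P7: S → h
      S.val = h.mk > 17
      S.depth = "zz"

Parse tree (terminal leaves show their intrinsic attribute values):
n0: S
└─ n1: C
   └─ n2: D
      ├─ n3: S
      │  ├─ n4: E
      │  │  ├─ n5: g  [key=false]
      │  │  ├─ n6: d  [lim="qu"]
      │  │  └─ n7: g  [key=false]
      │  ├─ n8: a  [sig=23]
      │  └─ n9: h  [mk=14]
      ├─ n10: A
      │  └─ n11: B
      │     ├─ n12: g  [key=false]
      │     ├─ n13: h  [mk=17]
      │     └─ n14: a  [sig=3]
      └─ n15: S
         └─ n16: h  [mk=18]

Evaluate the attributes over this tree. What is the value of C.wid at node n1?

1. n1.cnt = false  [false]
2. n2.mk = 18  [18]
3. n4.lim = 9  [9]
4. n5.key = false  [terminal]
5. n6.lim = "qu"  [terminal]
6. n7.key = false  [terminal]
7. n4.depth = -1  [-1]
8. n8.sig = 23  [terminal]
9. n9.mk = 14  [terminal]
10. n3.val = true  [h.mk > 13]
11. n3.depth = "mv"  ["mv"]
12. n10.key = 1  [D.mk * -2 + 37]
13. n12.key = false  [terminal]
14. n13.mk = 17  [terminal]
15. n14.sig = 3  [terminal]
16. n11.lim = false  [a.sig == h.mk]
17. n11.ok = "vw"  ["vw"]
18. n11.pre = true  [g.key == false]
19. n10.lim = "kw"  ["kw"]
20. n10.val = -7  [A.key - 8]
21. n16.mk = 18  [terminal]
22. n15.val = true  [h.mk > 17]
23. n15.depth = "zz"  ["zz"]
24. n2.key = 26  [A.val + 33]
25. n1.wid = true  [D.key > 25]
26. n1.live = "vy"  ["vy"]
27. n0.val = false  [false]
28. n0.depth = "vyv"  [C.live ++ "v"]

true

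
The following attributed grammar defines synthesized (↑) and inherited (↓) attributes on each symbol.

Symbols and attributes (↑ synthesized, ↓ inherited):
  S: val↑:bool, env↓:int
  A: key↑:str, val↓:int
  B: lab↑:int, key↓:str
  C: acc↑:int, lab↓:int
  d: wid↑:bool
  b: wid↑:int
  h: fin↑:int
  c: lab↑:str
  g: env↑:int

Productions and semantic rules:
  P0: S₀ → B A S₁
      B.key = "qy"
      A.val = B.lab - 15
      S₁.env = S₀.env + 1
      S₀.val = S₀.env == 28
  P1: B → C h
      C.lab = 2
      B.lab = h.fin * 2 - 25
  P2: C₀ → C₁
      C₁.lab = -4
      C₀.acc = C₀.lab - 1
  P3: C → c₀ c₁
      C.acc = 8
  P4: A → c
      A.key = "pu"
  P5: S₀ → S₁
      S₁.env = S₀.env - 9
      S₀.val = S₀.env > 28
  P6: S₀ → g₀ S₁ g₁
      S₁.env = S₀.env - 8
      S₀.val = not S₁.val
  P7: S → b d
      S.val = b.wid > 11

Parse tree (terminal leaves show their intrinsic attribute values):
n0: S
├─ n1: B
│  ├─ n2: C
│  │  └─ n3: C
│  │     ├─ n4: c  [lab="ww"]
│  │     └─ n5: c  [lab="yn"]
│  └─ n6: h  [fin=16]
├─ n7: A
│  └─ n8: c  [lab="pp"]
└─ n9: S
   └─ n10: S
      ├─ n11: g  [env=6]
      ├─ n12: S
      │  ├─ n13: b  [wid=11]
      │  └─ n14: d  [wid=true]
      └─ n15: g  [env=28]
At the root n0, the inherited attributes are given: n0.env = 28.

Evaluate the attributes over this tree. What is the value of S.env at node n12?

12

1. n0.env = 28  [given at root]
2. n1.key = "qy"  ["qy"]
3. n2.lab = 2  [2]
4. n3.lab = -4  [-4]
5. n4.lab = "ww"  [terminal]
6. n5.lab = "yn"  [terminal]
7. n3.acc = 8  [8]
8. n2.acc = 1  [C₀.lab - 1]
9. n6.fin = 16  [terminal]
10. n1.lab = 7  [h.fin * 2 - 25]
11. n7.val = -8  [B.lab - 15]
12. n8.lab = "pp"  [terminal]
13. n7.key = "pu"  ["pu"]
14. n9.env = 29  [S₀.env + 1]
15. n10.env = 20  [S₀.env - 9]
16. n11.env = 6  [terminal]
17. n12.env = 12  [S₀.env - 8]
18. n13.wid = 11  [terminal]
19. n14.wid = true  [terminal]
20. n12.val = false  [b.wid > 11]
21. n15.env = 28  [terminal]
22. n10.val = true  [not S₁.val]
23. n9.val = true  [S₀.env > 28]
24. n0.val = true  [S₀.env == 28]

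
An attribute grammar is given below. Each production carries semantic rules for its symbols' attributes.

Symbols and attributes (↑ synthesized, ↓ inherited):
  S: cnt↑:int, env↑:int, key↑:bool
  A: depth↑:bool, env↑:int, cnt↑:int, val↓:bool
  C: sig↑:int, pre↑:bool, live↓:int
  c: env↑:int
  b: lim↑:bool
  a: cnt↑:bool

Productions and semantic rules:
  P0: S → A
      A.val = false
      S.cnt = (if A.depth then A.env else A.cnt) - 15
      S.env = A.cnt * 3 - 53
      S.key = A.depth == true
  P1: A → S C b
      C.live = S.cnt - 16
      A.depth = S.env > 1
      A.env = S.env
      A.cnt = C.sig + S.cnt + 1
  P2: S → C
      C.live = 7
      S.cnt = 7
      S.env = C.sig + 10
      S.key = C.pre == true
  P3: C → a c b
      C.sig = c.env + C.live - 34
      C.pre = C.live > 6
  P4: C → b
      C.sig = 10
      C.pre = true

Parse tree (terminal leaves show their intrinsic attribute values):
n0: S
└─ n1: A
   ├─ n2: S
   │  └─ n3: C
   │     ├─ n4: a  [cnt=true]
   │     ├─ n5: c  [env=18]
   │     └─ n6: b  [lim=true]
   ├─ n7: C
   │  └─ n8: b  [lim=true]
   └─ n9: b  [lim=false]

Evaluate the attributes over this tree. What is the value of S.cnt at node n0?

3

1. n1.val = false  [false]
2. n3.live = 7  [7]
3. n4.cnt = true  [terminal]
4. n5.env = 18  [terminal]
5. n6.lim = true  [terminal]
6. n3.sig = -9  [c.env + C.live - 34]
7. n3.pre = true  [C.live > 6]
8. n2.cnt = 7  [7]
9. n2.env = 1  [C.sig + 10]
10. n2.key = true  [C.pre == true]
11. n7.live = -9  [S.cnt - 16]
12. n8.lim = true  [terminal]
13. n7.sig = 10  [10]
14. n7.pre = true  [true]
15. n9.lim = false  [terminal]
16. n1.depth = false  [S.env > 1]
17. n1.env = 1  [S.env]
18. n1.cnt = 18  [C.sig + S.cnt + 1]
19. n0.cnt = 3  [(if A.depth then A.env else A.cnt) - 15]
20. n0.env = 1  [A.cnt * 3 - 53]
21. n0.key = false  [A.depth == true]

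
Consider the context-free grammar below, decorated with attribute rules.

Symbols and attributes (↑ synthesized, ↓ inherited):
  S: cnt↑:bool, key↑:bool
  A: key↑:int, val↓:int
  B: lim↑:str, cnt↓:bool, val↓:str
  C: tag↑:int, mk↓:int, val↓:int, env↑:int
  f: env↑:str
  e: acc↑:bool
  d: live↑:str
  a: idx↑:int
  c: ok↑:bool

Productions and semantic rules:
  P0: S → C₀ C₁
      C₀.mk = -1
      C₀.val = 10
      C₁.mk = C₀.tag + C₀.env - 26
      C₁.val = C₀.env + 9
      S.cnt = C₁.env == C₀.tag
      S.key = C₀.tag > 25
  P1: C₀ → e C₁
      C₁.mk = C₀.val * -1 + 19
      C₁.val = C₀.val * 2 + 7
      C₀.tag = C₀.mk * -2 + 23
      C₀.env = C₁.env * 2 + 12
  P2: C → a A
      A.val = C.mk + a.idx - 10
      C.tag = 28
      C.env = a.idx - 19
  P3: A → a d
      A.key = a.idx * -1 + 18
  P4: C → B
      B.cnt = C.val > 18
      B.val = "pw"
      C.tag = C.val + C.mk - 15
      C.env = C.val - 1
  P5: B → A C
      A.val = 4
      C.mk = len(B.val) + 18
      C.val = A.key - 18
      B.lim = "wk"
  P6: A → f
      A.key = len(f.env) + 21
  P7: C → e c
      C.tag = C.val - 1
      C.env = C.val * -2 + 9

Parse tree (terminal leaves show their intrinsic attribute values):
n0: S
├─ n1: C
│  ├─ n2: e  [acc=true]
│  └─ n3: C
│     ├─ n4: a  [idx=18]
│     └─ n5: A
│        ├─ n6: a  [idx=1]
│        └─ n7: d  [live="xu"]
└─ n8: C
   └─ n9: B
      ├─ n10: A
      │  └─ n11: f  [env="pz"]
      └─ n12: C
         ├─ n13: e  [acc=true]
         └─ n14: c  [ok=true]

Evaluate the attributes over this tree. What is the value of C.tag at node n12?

1. n1.mk = -1  [-1]
2. n1.val = 10  [10]
3. n2.acc = true  [terminal]
4. n3.mk = 9  [C₀.val * -1 + 19]
5. n3.val = 27  [C₀.val * 2 + 7]
6. n4.idx = 18  [terminal]
7. n5.val = 17  [C.mk + a.idx - 10]
8. n6.idx = 1  [terminal]
9. n7.live = "xu"  [terminal]
10. n5.key = 17  [a.idx * -1 + 18]
11. n3.tag = 28  [28]
12. n3.env = -1  [a.idx - 19]
13. n1.tag = 25  [C₀.mk * -2 + 23]
14. n1.env = 10  [C₁.env * 2 + 12]
15. n8.mk = 9  [C₀.tag + C₀.env - 26]
16. n8.val = 19  [C₀.env + 9]
17. n9.cnt = true  [C.val > 18]
18. n9.val = "pw"  ["pw"]
19. n10.val = 4  [4]
20. n11.env = "pz"  [terminal]
21. n10.key = 23  [len(f.env) + 21]
22. n12.mk = 20  [len(B.val) + 18]
23. n12.val = 5  [A.key - 18]
24. n13.acc = true  [terminal]
25. n14.ok = true  [terminal]
26. n12.tag = 4  [C.val - 1]
27. n12.env = -1  [C.val * -2 + 9]
28. n9.lim = "wk"  ["wk"]
29. n8.tag = 13  [C.val + C.mk - 15]
30. n8.env = 18  [C.val - 1]
31. n0.cnt = false  [C₁.env == C₀.tag]
32. n0.key = false  [C₀.tag > 25]

4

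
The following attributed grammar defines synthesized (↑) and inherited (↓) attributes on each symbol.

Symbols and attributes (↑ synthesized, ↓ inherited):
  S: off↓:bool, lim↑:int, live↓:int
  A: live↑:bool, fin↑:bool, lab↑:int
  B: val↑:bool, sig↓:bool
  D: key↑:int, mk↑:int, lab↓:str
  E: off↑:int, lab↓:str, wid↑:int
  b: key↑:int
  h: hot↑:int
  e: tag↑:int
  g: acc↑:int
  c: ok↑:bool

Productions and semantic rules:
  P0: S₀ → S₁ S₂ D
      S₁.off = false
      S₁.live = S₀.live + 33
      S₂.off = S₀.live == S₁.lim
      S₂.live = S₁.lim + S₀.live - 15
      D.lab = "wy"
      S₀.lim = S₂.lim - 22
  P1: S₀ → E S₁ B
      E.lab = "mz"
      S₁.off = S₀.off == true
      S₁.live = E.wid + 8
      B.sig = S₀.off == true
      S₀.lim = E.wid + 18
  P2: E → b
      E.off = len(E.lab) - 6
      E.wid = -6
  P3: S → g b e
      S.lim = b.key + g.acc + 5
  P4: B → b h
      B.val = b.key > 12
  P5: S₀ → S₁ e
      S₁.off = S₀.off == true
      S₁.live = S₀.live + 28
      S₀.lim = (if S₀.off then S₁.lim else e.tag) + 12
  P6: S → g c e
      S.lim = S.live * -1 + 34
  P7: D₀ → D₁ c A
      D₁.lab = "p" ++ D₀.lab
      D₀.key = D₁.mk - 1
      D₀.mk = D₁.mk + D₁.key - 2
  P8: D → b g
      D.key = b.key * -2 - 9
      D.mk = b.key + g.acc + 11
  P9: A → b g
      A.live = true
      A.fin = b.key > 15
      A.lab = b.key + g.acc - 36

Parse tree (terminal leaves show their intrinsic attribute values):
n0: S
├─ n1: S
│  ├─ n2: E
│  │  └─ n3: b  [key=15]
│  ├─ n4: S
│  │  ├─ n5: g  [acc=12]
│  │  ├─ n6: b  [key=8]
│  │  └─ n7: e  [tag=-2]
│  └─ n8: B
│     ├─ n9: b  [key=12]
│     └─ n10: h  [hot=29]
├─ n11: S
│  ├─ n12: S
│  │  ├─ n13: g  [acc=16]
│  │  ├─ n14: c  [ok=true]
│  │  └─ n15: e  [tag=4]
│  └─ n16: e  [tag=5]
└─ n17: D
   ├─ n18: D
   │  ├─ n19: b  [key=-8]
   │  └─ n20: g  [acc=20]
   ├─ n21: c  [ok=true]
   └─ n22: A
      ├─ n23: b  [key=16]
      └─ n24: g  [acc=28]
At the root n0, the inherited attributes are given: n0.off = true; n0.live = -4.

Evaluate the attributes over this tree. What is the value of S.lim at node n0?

-5

1. n0.off = true  [given at root]
2. n0.live = -4  [given at root]
3. n1.off = false  [false]
4. n1.live = 29  [S₀.live + 33]
5. n2.lab = "mz"  ["mz"]
6. n3.key = 15  [terminal]
7. n2.off = -4  [len(E.lab) - 6]
8. n2.wid = -6  [-6]
9. n4.off = false  [S₀.off == true]
10. n4.live = 2  [E.wid + 8]
11. n5.acc = 12  [terminal]
12. n6.key = 8  [terminal]
13. n7.tag = -2  [terminal]
14. n4.lim = 25  [b.key + g.acc + 5]
15. n8.sig = false  [S₀.off == true]
16. n9.key = 12  [terminal]
17. n10.hot = 29  [terminal]
18. n8.val = false  [b.key > 12]
19. n1.lim = 12  [E.wid + 18]
20. n11.off = false  [S₀.live == S₁.lim]
21. n11.live = -7  [S₁.lim + S₀.live - 15]
22. n12.off = false  [S₀.off == true]
23. n12.live = 21  [S₀.live + 28]
24. n13.acc = 16  [terminal]
25. n14.ok = true  [terminal]
26. n15.tag = 4  [terminal]
27. n12.lim = 13  [S.live * -1 + 34]
28. n16.tag = 5  [terminal]
29. n11.lim = 17  [(if S₀.off then S₁.lim else e.tag) + 12]
30. n17.lab = "wy"  ["wy"]
31. n18.lab = "pwy"  ["p" ++ D₀.lab]
32. n19.key = -8  [terminal]
33. n20.acc = 20  [terminal]
34. n18.key = 7  [b.key * -2 - 9]
35. n18.mk = 23  [b.key + g.acc + 11]
36. n21.ok = true  [terminal]
37. n23.key = 16  [terminal]
38. n24.acc = 28  [terminal]
39. n22.live = true  [true]
40. n22.fin = true  [b.key > 15]
41. n22.lab = 8  [b.key + g.acc - 36]
42. n17.key = 22  [D₁.mk - 1]
43. n17.mk = 28  [D₁.mk + D₁.key - 2]
44. n0.lim = -5  [S₂.lim - 22]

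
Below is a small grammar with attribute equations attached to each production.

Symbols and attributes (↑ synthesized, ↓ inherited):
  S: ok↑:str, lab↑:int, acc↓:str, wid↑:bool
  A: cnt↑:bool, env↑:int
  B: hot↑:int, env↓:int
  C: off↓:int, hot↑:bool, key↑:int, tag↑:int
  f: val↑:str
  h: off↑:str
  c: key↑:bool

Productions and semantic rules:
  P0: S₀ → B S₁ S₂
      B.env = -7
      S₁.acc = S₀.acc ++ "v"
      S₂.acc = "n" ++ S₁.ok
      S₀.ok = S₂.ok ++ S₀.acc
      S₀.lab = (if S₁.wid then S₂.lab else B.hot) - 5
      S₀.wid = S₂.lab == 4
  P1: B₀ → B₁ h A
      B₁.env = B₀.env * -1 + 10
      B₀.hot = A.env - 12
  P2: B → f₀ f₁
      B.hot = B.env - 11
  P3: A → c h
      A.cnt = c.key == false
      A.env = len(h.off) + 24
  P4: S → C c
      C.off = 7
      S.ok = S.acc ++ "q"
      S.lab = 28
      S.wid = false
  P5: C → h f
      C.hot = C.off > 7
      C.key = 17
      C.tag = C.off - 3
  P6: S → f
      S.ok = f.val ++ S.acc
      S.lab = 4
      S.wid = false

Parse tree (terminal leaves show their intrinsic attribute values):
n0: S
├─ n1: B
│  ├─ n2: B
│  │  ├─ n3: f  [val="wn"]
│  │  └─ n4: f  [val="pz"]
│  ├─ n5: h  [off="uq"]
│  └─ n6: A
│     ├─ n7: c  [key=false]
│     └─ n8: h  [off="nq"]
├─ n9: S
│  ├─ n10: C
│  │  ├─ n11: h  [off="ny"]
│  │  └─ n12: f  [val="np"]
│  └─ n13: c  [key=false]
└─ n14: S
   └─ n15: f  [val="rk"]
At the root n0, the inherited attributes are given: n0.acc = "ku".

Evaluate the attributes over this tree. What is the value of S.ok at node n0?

"rknkuvqku"

1. n0.acc = "ku"  [given at root]
2. n1.env = -7  [-7]
3. n2.env = 17  [B₀.env * -1 + 10]
4. n3.val = "wn"  [terminal]
5. n4.val = "pz"  [terminal]
6. n2.hot = 6  [B.env - 11]
7. n5.off = "uq"  [terminal]
8. n7.key = false  [terminal]
9. n8.off = "nq"  [terminal]
10. n6.cnt = true  [c.key == false]
11. n6.env = 26  [len(h.off) + 24]
12. n1.hot = 14  [A.env - 12]
13. n9.acc = "kuv"  [S₀.acc ++ "v"]
14. n10.off = 7  [7]
15. n11.off = "ny"  [terminal]
16. n12.val = "np"  [terminal]
17. n10.hot = false  [C.off > 7]
18. n10.key = 17  [17]
19. n10.tag = 4  [C.off - 3]
20. n13.key = false  [terminal]
21. n9.ok = "kuvq"  [S.acc ++ "q"]
22. n9.lab = 28  [28]
23. n9.wid = false  [false]
24. n14.acc = "nkuvq"  ["n" ++ S₁.ok]
25. n15.val = "rk"  [terminal]
26. n14.ok = "rknkuvq"  [f.val ++ S.acc]
27. n14.lab = 4  [4]
28. n14.wid = false  [false]
29. n0.ok = "rknkuvqku"  [S₂.ok ++ S₀.acc]
30. n0.lab = 9  [(if S₁.wid then S₂.lab else B.hot) - 5]
31. n0.wid = true  [S₂.lab == 4]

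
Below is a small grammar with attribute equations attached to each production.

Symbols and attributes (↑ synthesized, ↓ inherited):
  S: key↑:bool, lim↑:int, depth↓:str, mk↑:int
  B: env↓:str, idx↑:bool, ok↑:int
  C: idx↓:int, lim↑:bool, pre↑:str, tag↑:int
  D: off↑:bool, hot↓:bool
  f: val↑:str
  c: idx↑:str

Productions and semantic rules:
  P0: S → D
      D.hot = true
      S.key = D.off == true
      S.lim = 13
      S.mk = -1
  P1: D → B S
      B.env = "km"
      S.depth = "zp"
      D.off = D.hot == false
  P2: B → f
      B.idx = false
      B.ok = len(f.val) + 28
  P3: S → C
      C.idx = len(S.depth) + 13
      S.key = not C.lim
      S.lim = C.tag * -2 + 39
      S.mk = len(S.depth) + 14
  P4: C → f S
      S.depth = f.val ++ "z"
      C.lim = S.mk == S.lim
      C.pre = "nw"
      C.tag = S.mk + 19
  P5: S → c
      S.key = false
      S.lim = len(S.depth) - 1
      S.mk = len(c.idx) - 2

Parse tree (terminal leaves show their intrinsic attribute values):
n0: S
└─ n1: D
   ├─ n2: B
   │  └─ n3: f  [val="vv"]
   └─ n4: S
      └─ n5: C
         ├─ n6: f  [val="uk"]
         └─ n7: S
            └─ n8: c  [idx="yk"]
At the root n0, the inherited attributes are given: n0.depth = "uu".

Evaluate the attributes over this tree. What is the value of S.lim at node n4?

1

1. n0.depth = "uu"  [given at root]
2. n1.hot = true  [true]
3. n2.env = "km"  ["km"]
4. n3.val = "vv"  [terminal]
5. n2.idx = false  [false]
6. n2.ok = 30  [len(f.val) + 28]
7. n4.depth = "zp"  ["zp"]
8. n5.idx = 15  [len(S.depth) + 13]
9. n6.val = "uk"  [terminal]
10. n7.depth = "ukz"  [f.val ++ "z"]
11. n8.idx = "yk"  [terminal]
12. n7.key = false  [false]
13. n7.lim = 2  [len(S.depth) - 1]
14. n7.mk = 0  [len(c.idx) - 2]
15. n5.lim = false  [S.mk == S.lim]
16. n5.pre = "nw"  ["nw"]
17. n5.tag = 19  [S.mk + 19]
18. n4.key = true  [not C.lim]
19. n4.lim = 1  [C.tag * -2 + 39]
20. n4.mk = 16  [len(S.depth) + 14]
21. n1.off = false  [D.hot == false]
22. n0.key = false  [D.off == true]
23. n0.lim = 13  [13]
24. n0.mk = -1  [-1]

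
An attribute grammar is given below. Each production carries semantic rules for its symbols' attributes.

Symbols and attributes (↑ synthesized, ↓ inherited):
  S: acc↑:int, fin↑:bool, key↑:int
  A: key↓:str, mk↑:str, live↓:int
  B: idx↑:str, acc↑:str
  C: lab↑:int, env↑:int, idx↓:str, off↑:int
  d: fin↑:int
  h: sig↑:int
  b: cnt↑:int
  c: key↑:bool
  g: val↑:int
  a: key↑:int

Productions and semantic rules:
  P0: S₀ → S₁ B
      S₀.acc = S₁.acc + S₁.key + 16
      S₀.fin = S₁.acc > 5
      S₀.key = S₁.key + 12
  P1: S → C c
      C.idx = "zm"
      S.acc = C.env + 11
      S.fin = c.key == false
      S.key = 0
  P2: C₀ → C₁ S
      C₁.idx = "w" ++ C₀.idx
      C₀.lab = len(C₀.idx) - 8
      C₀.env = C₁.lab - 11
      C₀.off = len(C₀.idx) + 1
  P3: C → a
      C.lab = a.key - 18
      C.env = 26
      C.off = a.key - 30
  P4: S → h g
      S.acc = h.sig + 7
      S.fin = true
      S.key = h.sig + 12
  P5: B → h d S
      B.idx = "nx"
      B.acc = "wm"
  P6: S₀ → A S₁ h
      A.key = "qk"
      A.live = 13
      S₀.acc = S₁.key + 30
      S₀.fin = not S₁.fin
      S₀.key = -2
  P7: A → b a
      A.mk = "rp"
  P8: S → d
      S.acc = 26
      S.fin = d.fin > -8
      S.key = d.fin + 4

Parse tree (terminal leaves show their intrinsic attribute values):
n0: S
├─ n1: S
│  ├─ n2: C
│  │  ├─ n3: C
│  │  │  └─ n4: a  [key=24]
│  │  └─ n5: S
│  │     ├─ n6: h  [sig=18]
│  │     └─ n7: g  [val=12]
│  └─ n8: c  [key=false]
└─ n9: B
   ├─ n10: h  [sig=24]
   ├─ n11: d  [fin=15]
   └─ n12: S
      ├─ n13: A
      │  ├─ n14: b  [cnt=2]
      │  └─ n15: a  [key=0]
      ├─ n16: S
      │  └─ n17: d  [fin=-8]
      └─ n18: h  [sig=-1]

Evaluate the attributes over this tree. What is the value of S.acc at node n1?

6

1. n2.idx = "zm"  ["zm"]
2. n3.idx = "wzm"  ["w" ++ C₀.idx]
3. n4.key = 24  [terminal]
4. n3.lab = 6  [a.key - 18]
5. n3.env = 26  [26]
6. n3.off = -6  [a.key - 30]
7. n6.sig = 18  [terminal]
8. n7.val = 12  [terminal]
9. n5.acc = 25  [h.sig + 7]
10. n5.fin = true  [true]
11. n5.key = 30  [h.sig + 12]
12. n2.lab = -6  [len(C₀.idx) - 8]
13. n2.env = -5  [C₁.lab - 11]
14. n2.off = 3  [len(C₀.idx) + 1]
15. n8.key = false  [terminal]
16. n1.acc = 6  [C.env + 11]
17. n1.fin = true  [c.key == false]
18. n1.key = 0  [0]
19. n10.sig = 24  [terminal]
20. n11.fin = 15  [terminal]
21. n13.key = "qk"  ["qk"]
22. n13.live = 13  [13]
23. n14.cnt = 2  [terminal]
24. n15.key = 0  [terminal]
25. n13.mk = "rp"  ["rp"]
26. n17.fin = -8  [terminal]
27. n16.acc = 26  [26]
28. n16.fin = false  [d.fin > -8]
29. n16.key = -4  [d.fin + 4]
30. n18.sig = -1  [terminal]
31. n12.acc = 26  [S₁.key + 30]
32. n12.fin = true  [not S₁.fin]
33. n12.key = -2  [-2]
34. n9.idx = "nx"  ["nx"]
35. n9.acc = "wm"  ["wm"]
36. n0.acc = 22  [S₁.acc + S₁.key + 16]
37. n0.fin = true  [S₁.acc > 5]
38. n0.key = 12  [S₁.key + 12]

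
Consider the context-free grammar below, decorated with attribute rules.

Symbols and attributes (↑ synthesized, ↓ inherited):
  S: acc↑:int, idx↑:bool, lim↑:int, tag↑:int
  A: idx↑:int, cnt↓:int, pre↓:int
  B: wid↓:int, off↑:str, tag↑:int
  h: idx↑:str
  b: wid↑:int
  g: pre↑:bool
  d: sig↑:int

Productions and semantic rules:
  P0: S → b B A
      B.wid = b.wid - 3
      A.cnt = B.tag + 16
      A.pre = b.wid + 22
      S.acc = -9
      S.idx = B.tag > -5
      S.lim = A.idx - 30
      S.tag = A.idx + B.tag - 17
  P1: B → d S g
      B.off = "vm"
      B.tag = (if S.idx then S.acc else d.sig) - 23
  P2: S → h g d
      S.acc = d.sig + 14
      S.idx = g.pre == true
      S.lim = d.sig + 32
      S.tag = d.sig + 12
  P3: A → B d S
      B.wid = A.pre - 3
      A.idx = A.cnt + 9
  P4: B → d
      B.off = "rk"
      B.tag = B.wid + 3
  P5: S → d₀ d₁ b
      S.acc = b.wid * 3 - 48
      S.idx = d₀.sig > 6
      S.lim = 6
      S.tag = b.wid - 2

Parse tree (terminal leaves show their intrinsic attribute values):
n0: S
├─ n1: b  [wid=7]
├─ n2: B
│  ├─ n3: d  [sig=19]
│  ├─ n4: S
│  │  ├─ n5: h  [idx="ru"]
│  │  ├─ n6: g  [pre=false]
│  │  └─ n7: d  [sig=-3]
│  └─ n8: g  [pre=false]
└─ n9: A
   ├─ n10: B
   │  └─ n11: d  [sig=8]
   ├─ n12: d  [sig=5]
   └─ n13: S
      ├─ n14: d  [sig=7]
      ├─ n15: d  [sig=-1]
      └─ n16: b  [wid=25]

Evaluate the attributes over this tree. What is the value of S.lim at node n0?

1. n1.wid = 7  [terminal]
2. n2.wid = 4  [b.wid - 3]
3. n3.sig = 19  [terminal]
4. n5.idx = "ru"  [terminal]
5. n6.pre = false  [terminal]
6. n7.sig = -3  [terminal]
7. n4.acc = 11  [d.sig + 14]
8. n4.idx = false  [g.pre == true]
9. n4.lim = 29  [d.sig + 32]
10. n4.tag = 9  [d.sig + 12]
11. n8.pre = false  [terminal]
12. n2.off = "vm"  ["vm"]
13. n2.tag = -4  [(if S.idx then S.acc else d.sig) - 23]
14. n9.cnt = 12  [B.tag + 16]
15. n9.pre = 29  [b.wid + 22]
16. n10.wid = 26  [A.pre - 3]
17. n11.sig = 8  [terminal]
18. n10.off = "rk"  ["rk"]
19. n10.tag = 29  [B.wid + 3]
20. n12.sig = 5  [terminal]
21. n14.sig = 7  [terminal]
22. n15.sig = -1  [terminal]
23. n16.wid = 25  [terminal]
24. n13.acc = 27  [b.wid * 3 - 48]
25. n13.idx = true  [d₀.sig > 6]
26. n13.lim = 6  [6]
27. n13.tag = 23  [b.wid - 2]
28. n9.idx = 21  [A.cnt + 9]
29. n0.acc = -9  [-9]
30. n0.idx = true  [B.tag > -5]
31. n0.lim = -9  [A.idx - 30]
32. n0.tag = 0  [A.idx + B.tag - 17]

-9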